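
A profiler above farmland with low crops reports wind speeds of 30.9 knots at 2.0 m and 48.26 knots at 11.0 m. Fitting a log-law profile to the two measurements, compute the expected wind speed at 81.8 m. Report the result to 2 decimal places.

Log law: V ∝ ln(z/z₀). From the pair, with r = V₁/V₂ = 0.64028,
ln z₀ = (ln z₁ − r·ln z₂)/(1 − r) = (0.6931 − 0.64028×2.3979)/0.35972 = -2.3412 → z₀ = 0.09621 m
V₃ = V₁ · ln(z₃/z₀)/ln(z₁/z₀) = 30.9 × 6.7455/3.0344 = 68.6916 knots

68.69 knots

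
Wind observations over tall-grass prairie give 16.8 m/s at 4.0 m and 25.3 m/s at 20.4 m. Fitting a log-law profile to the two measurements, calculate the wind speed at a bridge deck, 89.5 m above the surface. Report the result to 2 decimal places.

Log law: V ∝ ln(z/z₀). From the pair, with r = V₁/V₂ = 0.66403,
ln z₀ = (ln z₁ − r·ln z₂)/(1 − r) = (1.3863 − 0.66403×3.0155)/0.33597 = -1.8339 → z₀ = 0.1598 m
V₃ = V₁ · ln(z₃/z₀)/ln(z₁/z₀) = 16.8 × 6.3281/3.2201 = 33.0146 m/s

33.01 m/s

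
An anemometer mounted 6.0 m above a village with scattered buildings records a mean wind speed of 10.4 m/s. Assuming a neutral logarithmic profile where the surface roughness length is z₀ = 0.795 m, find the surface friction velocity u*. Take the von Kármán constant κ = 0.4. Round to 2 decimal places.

Log law: V(z) = (u*/κ) · ln(z/z₀) ⇒ u* = κ · V / ln(z/z₀)
u* = 0.4 × 10.4 / ln(6.0/0.795) = 0.4 × 10.4 / 2.0212
   = 4.1600 / 2.0212 = 2.0582 m/s

u* ≈ 2.06 m/s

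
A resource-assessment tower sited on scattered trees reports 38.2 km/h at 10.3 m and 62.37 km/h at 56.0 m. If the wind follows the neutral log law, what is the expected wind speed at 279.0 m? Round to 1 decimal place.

Log law: V ∝ ln(z/z₀). From the pair, with r = V₁/V₂ = 0.61247,
ln z₀ = (ln z₁ − r·ln z₂)/(1 − r) = (2.3321 − 0.61247×4.0254)/0.38753 = -0.3439 → z₀ = 0.7090 m
V₃ = V₁ · ln(z₃/z₀)/ln(z₁/z₀) = 38.2 × 5.9751/2.6761 = 85.2931 km/h

85.3 km/h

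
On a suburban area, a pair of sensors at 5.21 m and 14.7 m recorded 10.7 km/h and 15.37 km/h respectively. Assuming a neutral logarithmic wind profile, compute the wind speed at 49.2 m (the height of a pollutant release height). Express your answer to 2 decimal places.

Log law: V ∝ ln(z/z₀). From the pair, with r = V₁/V₂ = 0.69616,
ln z₀ = (ln z₁ − r·ln z₂)/(1 − r) = (1.6506 − 0.69616×2.6878)/0.30384 = -0.7260 → z₀ = 0.4838 m
V₃ = V₁ · ln(z₃/z₀)/ln(z₁/z₀) = 10.7 × 4.6219/2.3766 = 20.8089 km/h

20.81 km/h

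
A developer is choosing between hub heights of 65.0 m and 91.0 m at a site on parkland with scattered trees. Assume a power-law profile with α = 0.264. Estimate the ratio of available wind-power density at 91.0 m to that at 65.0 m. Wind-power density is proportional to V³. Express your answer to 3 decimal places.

Speed ratio: V_B/V_A = (z_B/z_A)^α = (91.0/65.0)^0.264 = (1.4000)^0.264 = 1.09289
Power-density ratio: P_B/P_A = (V_B/V_A)³ = (1.09289)³ = 1.30537

1.305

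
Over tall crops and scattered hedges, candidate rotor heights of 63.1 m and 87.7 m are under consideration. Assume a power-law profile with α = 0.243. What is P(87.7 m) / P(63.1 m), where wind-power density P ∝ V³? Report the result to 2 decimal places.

1.27

Speed ratio: V_B/V_A = (z_B/z_A)^α = (87.7/63.1)^0.243 = (1.3899)^0.243 = 1.08328
Power-density ratio: P_B/P_A = (V_B/V_A)³ = (1.08328)³ = 1.27123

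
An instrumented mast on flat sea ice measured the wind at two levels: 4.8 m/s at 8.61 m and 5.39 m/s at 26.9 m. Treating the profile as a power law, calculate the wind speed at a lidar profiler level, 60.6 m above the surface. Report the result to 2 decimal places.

5.85 m/s

First find α: α = ln(V₂/V₁)/ln(z₂/z₁) = ln(5.39/4.8)/ln(26.9/8.61) = 0.11593/1.13920 = 0.1018
Extrapolate from 26.9 m to 60.6 m: V₃ = 5.39 × (60.6/26.9)^0.1018 = 5.39 × 1.0862 = 5.8544 m/s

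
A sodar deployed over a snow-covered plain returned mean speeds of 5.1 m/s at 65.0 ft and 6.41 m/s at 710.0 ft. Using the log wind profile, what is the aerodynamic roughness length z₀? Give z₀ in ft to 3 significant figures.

z₀ ≈ 0.00590 ft

Log law: V(z) ∝ ln(z/z₀). With r = V₁/V₂ = 5.1/6.41 = 0.79563,
r · ln(z₂/z₀) = ln(z₁/z₀) ⇒ ln z₀ = (ln z₁ − r·ln z₂)/(1 − r)
ln z₀ = (4.17439 − 0.79563×6.56526) / 0.20437 = -5.1336
z₀ = exp(-5.1336) = 0.005895 ft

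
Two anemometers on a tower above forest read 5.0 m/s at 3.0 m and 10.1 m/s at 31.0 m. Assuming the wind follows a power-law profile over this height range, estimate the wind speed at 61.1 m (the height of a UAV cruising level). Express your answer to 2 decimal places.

12.39 m/s

First find α: α = ln(V₂/V₁)/ln(z₂/z₁) = ln(10.1/5.0)/ln(31.0/3.0) = 0.70310/2.33537 = 0.3011
Extrapolate from 31.0 m to 61.1 m: V₃ = 10.1 × (61.1/31.0)^0.3011 = 10.1 × 1.2266 = 12.3891 m/s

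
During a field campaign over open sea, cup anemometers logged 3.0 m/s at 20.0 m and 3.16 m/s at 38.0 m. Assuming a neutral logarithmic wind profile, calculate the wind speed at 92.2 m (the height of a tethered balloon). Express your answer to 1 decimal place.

3.4 m/s

Log law: V ∝ ln(z/z₀). From the pair, with r = V₁/V₂ = 0.94937,
ln z₀ = (ln z₁ − r·ln z₂)/(1 − r) = (2.9957 − 0.94937×3.6376)/0.05063 = -9.0390 → z₀ = 0.0001187 m
V₃ = V₁ · ln(z₃/z₀)/ln(z₁/z₀) = 3.0 × 13.5630/12.0348 = 3.3810 m/s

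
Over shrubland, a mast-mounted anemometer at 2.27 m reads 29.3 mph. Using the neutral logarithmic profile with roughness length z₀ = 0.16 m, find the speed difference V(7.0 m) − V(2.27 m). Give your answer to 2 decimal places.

12.44 mph

Log law: V₂ = V₁ · ln(z₂/z₀)/ln(z₁/z₀) = 29.3 × 3.7785/2.6524 = 41.7401 mph
ΔV = 41.7401 − 29.3 = 12.4401 mph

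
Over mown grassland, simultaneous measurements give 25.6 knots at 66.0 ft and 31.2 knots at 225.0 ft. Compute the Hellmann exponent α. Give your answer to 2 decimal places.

α ≈ 0.16

Power law: V₂/V₁ = (z₂/z₁)^α ⇒ α = ln(V₂/V₁) / ln(z₂/z₁)
α = ln(31.2/25.6) / ln(225.0/66.0) = ln(1.2188) / ln(3.4091)
  = 0.19783 / 1.22645 = 0.16130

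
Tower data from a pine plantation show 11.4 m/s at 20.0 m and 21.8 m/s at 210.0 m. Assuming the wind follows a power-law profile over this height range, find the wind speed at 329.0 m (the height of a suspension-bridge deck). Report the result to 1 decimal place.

First find α: α = ln(V₂/V₁)/ln(z₂/z₁) = ln(21.8/11.4)/ln(210.0/20.0) = 0.64830/2.35138 = 0.2757
Extrapolate from 210.0 m to 329.0 m: V₃ = 21.8 × (329.0/210.0)^0.2757 = 21.8 × 1.1318 = 24.6725 m/s

24.7 m/s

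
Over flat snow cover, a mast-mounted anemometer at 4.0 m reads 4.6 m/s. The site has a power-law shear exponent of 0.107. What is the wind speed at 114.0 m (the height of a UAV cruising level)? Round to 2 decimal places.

Power-law profile: V₂ = V₁ · (z₂/z₁)^α
V₂ = 4.6 × (114.0/4.0)^0.107 = 4.6 × (28.5000)^0.107
    = 4.6 × 1.4311 = 6.5830 m/s

6.58 m/s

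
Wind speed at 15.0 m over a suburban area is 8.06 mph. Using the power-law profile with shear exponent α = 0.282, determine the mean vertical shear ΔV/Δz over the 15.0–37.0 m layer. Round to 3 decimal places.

0.106 mph/m

Power law: V₂ = V₁ · (z₂/z₁)^α = 8.06 × (2.4667)^0.282 = 10.3971 mph
ΔV/Δz = (10.3971 − 8.06)/(37.0 − 15.0) = 2.3371/22.0000 = 0.10623 mph/m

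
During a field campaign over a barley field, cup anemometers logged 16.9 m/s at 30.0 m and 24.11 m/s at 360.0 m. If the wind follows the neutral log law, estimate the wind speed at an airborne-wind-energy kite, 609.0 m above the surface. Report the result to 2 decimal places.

25.64 m/s

Log law: V ∝ ln(z/z₀). From the pair, with r = V₁/V₂ = 0.70095,
ln z₀ = (ln z₁ − r·ln z₂)/(1 − r) = (3.4012 − 0.70095×5.8861)/0.29905 = -2.4233 → z₀ = 0.08863 m
V₃ = V₁ · ln(z₃/z₀)/ln(z₁/z₀) = 16.9 × 8.8352/5.8245 = 25.6354 m/s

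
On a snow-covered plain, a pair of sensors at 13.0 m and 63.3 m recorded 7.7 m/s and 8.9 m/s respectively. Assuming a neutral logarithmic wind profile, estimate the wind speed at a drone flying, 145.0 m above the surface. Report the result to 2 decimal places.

Log law: V ∝ ln(z/z₀). From the pair, with r = V₁/V₂ = 0.86517,
ln z₀ = (ln z₁ − r·ln z₂)/(1 − r) = (2.5649 − 0.86517×4.1479)/0.13483 = -7.5922 → z₀ = 0.0005044 m
V₃ = V₁ · ln(z₃/z₀)/ln(z₁/z₀) = 7.7 × 12.5690/10.1572 = 9.5283 m/s

9.53 m/s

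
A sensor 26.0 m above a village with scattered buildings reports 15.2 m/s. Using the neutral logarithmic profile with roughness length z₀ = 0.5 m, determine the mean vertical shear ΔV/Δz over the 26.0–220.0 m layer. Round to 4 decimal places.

0.0423 m/s/m

Log law: V₂ = V₁ · ln(z₂/z₀)/ln(z₁/z₀) = 15.2 × 6.0868/3.9512 = 23.4152 m/s
ΔV/Δz = (23.4152 − 15.2)/(220.0 − 26.0) = 8.2152/194.0000 = 0.04235 m/s/m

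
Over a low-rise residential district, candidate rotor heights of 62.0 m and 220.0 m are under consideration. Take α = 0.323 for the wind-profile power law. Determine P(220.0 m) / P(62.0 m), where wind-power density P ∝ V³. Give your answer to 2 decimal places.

Speed ratio: V_B/V_A = (z_B/z_A)^α = (220.0/62.0)^0.323 = (3.5484)^0.323 = 1.50543
Power-density ratio: P_B/P_A = (V_B/V_A)³ = (1.50543)³ = 3.41177

3.41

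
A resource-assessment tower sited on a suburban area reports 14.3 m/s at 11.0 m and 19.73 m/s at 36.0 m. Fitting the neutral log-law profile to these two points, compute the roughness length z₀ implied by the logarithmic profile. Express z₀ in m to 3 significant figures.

z₀ ≈ 0.485 m

Log law: V(z) ∝ ln(z/z₀). With r = V₁/V₂ = 14.3/19.73 = 0.72478,
r · ln(z₂/z₀) = ln(z₁/z₀) ⇒ ln z₀ = (ln z₁ − r·ln z₂)/(1 − r)
ln z₀ = (2.39790 − 0.72478×3.58352) / 0.27522 = -0.7245
z₀ = exp(-0.7245) = 0.4846 m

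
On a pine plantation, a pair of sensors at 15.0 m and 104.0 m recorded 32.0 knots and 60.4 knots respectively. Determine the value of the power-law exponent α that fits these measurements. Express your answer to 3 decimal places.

α ≈ 0.328

Power law: V₂/V₁ = (z₂/z₁)^α ⇒ α = ln(V₂/V₁) / ln(z₂/z₁)
α = ln(60.4/32.0) / ln(104.0/15.0) = ln(1.8875) / ln(6.9333)
  = 0.63525 / 1.93634 = 0.32807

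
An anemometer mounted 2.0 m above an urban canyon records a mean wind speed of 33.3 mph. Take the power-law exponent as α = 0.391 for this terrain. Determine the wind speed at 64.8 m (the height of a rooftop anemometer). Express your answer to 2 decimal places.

129.74 mph

Power-law profile: V₂ = V₁ · (z₂/z₁)^α
V₂ = 33.3 × (64.8/2.0)^0.391 = 33.3 × (32.4000)^0.391
    = 33.3 × 3.8960 = 129.7380 mph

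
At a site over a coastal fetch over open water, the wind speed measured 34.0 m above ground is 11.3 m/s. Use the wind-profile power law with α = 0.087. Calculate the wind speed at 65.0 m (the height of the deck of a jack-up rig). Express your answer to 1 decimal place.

12.0 m/s

Power-law profile: V₂ = V₁ · (z₂/z₁)^α
V₂ = 11.3 × (65.0/34.0)^0.087 = 11.3 × (1.9118)^0.087
    = 11.3 × 1.0580 = 11.9554 m/s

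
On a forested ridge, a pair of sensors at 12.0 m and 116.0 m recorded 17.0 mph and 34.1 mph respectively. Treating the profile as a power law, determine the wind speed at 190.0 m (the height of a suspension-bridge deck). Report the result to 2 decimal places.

First find α: α = ln(V₂/V₁)/ln(z₂/z₁) = ln(34.1/17.0)/ln(116.0/12.0) = 0.69608/2.26868 = 0.3068
Extrapolate from 116.0 m to 190.0 m: V₃ = 34.1 × (190.0/116.0)^0.3068 = 34.1 × 1.1635 = 39.6739 mph

39.67 mph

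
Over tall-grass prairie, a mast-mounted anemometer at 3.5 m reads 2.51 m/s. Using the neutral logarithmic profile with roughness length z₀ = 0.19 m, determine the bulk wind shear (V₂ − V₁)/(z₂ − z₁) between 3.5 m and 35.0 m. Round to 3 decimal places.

Log law: V₂ = V₁ · ln(z₂/z₀)/ln(z₁/z₀) = 2.51 × 5.2161/2.9135 = 4.4937 m/s
ΔV/Δz = (4.4937 − 2.51)/(35.0 − 3.5) = 1.9837/31.5000 = 0.06297 m/s/m

0.063 m/s/m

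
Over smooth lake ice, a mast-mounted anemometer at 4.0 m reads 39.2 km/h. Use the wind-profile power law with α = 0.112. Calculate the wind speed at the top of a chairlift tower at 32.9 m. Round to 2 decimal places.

49.63 km/h

Power-law profile: V₂ = V₁ · (z₂/z₁)^α
V₂ = 39.2 × (32.9/4.0)^0.112 = 39.2 × (8.2250)^0.112
    = 39.2 × 1.2662 = 49.6342 km/h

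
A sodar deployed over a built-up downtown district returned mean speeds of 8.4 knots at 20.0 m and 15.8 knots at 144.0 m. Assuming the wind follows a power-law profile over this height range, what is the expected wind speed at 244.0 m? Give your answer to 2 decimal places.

18.70 knots

First find α: α = ln(V₂/V₁)/ln(z₂/z₁) = ln(15.8/8.4)/ln(144.0/20.0) = 0.63178/1.97408 = 0.3200
Extrapolate from 144.0 m to 244.0 m: V₃ = 15.8 × (244.0/144.0)^0.3200 = 15.8 × 1.1839 = 18.7048 knots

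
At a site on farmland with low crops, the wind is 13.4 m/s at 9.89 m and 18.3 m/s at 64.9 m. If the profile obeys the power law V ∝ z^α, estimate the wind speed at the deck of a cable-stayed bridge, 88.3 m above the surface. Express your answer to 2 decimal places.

19.26 m/s

First find α: α = ln(V₂/V₁)/ln(z₂/z₁) = ln(18.3/13.4)/ln(64.9/9.89) = 0.31165/1.88132 = 0.1657
Extrapolate from 64.9 m to 88.3 m: V₃ = 18.3 × (88.3/64.9)^0.1657 = 18.3 × 1.0523 = 19.2576 m/s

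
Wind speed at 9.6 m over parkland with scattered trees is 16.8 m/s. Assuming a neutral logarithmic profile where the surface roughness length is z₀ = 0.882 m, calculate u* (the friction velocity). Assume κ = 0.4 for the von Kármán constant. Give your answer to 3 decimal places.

Log law: V(z) = (u*/κ) · ln(z/z₀) ⇒ u* = κ · V / ln(z/z₀)
u* = 0.4 × 16.8 / ln(9.6/0.882) = 0.4 × 16.8 / 2.3873
   = 6.7200 / 2.3873 = 2.8149 m/s

u* ≈ 2.815 m/s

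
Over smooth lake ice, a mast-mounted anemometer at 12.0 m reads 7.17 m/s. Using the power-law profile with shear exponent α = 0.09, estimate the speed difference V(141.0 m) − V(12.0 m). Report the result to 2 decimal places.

1.78 m/s

Power law: V₂ = V₁ · (z₂/z₁)^α = 7.17 × (11.7500)^0.09 = 8.9500 m/s
ΔV = 8.9500 − 7.17 = 1.7800 m/s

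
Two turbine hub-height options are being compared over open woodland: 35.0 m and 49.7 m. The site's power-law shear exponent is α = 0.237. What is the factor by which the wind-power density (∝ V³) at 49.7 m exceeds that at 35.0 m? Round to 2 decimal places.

1.28

Speed ratio: V_B/V_A = (z_B/z_A)^α = (49.7/35.0)^0.237 = (1.4200)^0.237 = 1.08666
Power-density ratio: P_B/P_A = (V_B/V_A)³ = (1.08666)³ = 1.28315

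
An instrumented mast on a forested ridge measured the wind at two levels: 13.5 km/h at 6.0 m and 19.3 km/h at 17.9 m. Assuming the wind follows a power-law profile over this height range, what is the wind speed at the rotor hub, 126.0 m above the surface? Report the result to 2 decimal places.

First find α: α = ln(V₂/V₁)/ln(z₂/z₁) = ln(19.3/13.5)/ln(17.9/6.0) = 0.35742/1.09304 = 0.3270
Extrapolate from 17.9 m to 126.0 m: V₃ = 19.3 × (126.0/17.9)^0.3270 = 19.3 × 1.8929 = 36.5333 km/h

36.53 km/h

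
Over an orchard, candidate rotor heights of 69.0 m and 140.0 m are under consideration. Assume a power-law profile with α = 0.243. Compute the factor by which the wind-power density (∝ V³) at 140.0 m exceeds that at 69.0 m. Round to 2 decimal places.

1.67

Speed ratio: V_B/V_A = (z_B/z_A)^α = (140.0/69.0)^0.243 = (2.0290)^0.243 = 1.18760
Power-density ratio: P_B/P_A = (V_B/V_A)³ = (1.18760)³ = 1.67497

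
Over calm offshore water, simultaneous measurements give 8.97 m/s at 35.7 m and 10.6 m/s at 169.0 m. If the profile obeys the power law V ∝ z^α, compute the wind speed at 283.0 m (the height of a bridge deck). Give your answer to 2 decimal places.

11.20 m/s

First find α: α = ln(V₂/V₁)/ln(z₂/z₁) = ln(10.6/8.97)/ln(169.0/35.7) = 0.16697/1.55475 = 0.1074
Extrapolate from 169.0 m to 283.0 m: V₃ = 10.6 × (283.0/169.0)^0.1074 = 10.6 × 1.0569 = 11.2034 m/s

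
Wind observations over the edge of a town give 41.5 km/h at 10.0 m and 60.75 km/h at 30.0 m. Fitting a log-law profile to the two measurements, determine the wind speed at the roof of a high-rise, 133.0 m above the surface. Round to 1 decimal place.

Log law: V ∝ ln(z/z₀). From the pair, with r = V₁/V₂ = 0.68313,
ln z₀ = (ln z₁ − r·ln z₂)/(1 − r) = (2.3026 − 0.68313×3.4012)/0.31687 = -0.0659 → z₀ = 0.9363 m
V₃ = V₁ · ln(z₃/z₀)/ln(z₁/z₀) = 41.5 × 4.9562/2.3684 = 86.8431 km/h

86.8 km/h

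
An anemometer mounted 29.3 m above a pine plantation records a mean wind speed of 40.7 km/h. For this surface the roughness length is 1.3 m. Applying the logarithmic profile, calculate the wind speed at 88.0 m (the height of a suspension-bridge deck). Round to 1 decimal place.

55.1 km/h

Log law: V(z) ∝ ln(z/z₀), so V₂/V₁ = ln(z₂/z₀) / ln(z₁/z₀).
ln(88.0/1.3) = 4.2150, ln(29.3/1.3) = 3.1152
V₂ = 40.7 × 4.2150/3.1152 = 40.7 × 1.3530 = 55.0681 km/h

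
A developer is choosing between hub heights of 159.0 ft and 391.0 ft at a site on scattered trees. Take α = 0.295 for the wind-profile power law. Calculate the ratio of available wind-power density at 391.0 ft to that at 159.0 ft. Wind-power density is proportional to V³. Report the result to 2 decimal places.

Speed ratio: V_B/V_A = (z_B/z_A)^α = (391.0/159.0)^0.295 = (2.4591)^0.295 = 1.30401
Power-density ratio: P_B/P_A = (V_B/V_A)³ = (1.30401)³ = 2.21738

2.22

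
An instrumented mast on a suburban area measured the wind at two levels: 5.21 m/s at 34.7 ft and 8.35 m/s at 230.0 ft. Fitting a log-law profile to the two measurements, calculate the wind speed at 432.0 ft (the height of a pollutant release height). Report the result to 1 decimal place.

9.4 m/s

Log law: V ∝ ln(z/z₀). From the pair, with r = V₁/V₂ = 0.62395,
ln z₀ = (ln z₁ − r·ln z₂)/(1 − r) = (3.5467 − 0.62395×5.4381)/0.37605 = 0.4086 → z₀ = 1.505 ft
V₃ = V₁ · ln(z₃/z₀)/ln(z₁/z₀) = 5.21 × 5.6599/3.1382 = 9.3965 m/s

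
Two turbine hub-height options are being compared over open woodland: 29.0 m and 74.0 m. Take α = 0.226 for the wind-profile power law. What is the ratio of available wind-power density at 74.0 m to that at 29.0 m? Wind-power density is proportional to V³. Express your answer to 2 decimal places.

1.89

Speed ratio: V_B/V_A = (z_B/z_A)^α = (74.0/29.0)^0.226 = (2.5517)^0.226 = 1.23579
Power-density ratio: P_B/P_A = (V_B/V_A)³ = (1.23579)³ = 1.88727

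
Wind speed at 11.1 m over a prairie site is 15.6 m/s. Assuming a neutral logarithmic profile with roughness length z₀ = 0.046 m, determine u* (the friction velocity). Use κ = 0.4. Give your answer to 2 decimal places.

Log law: V(z) = (u*/κ) · ln(z/z₀) ⇒ u* = κ · V / ln(z/z₀)
u* = 0.4 × 15.6 / ln(11.1/0.046) = 0.4 × 15.6 / 5.4861
   = 6.2400 / 5.4861 = 1.1374 m/s

u* ≈ 1.14 m/s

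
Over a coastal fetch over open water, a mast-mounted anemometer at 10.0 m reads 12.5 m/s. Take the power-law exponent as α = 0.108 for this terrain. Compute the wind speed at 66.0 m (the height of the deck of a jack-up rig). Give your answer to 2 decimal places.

Power-law profile: V₂ = V₁ · (z₂/z₁)^α
V₂ = 12.5 × (66.0/10.0)^0.108 = 12.5 × (6.6000)^0.108
    = 12.5 × 1.2261 = 15.3257 m/s

15.33 m/s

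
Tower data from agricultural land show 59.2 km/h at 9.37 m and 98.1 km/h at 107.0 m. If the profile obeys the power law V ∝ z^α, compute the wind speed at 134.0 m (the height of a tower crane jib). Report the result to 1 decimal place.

102.8 km/h

First find α: α = ln(V₂/V₁)/ln(z₂/z₁) = ln(98.1/59.2)/ln(107.0/9.37) = 0.50507/2.43532 = 0.2074
Extrapolate from 107.0 m to 134.0 m: V₃ = 98.1 × (134.0/107.0)^0.2074 = 98.1 × 1.0478 = 102.7864 km/h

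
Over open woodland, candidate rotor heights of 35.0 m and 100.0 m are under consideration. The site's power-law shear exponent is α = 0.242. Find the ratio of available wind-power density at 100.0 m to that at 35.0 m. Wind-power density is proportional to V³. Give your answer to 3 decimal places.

2.143

Speed ratio: V_B/V_A = (z_B/z_A)^α = (100.0/35.0)^0.242 = (2.8571)^0.242 = 1.28925
Power-density ratio: P_B/P_A = (V_B/V_A)³ = (1.28925)³ = 2.14292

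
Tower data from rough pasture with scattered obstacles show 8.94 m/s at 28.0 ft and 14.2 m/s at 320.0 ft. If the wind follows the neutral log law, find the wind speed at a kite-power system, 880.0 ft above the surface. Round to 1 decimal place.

Log law: V ∝ ln(z/z₀). From the pair, with r = V₁/V₂ = 0.62958,
ln z₀ = (ln z₁ − r·ln z₂)/(1 − r) = (3.3322 − 0.62958×5.7683)/0.37042 = -0.8083 → z₀ = 0.4456 ft
V₃ = V₁ · ln(z₃/z₀)/ln(z₁/z₀) = 8.94 × 7.5882/4.1405 = 16.3842 m/s

16.4 m/s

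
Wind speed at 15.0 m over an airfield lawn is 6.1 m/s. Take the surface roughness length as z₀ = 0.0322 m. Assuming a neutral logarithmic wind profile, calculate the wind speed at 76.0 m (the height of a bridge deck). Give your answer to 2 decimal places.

7.71 m/s

Log law: V(z) ∝ ln(z/z₀), so V₂/V₁ = ln(z₂/z₀) / ln(z₁/z₀).
ln(76.0/0.0322) = 7.7665, ln(15.0/0.0322) = 6.1438
V₂ = 6.1 × 7.7665/6.1438 = 6.1 × 1.2641 = 7.7111 m/s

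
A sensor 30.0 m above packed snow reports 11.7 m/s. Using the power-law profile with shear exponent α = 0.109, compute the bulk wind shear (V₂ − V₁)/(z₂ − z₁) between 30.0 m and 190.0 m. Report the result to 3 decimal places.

Power law: V₂ = V₁ · (z₂/z₁)^α = 11.7 × (6.3333)^0.109 = 14.3075 m/s
ΔV/Δz = (14.3075 − 11.7)/(190.0 − 30.0) = 2.6075/160.0000 = 0.01630 m/s/m

0.016 m/s/m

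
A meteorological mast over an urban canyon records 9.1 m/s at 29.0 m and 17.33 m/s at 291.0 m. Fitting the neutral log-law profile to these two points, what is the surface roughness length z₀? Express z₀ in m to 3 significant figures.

z₀ ≈ 2.26 m

Log law: V(z) ∝ ln(z/z₀). With r = V₁/V₂ = 9.1/17.33 = 0.52510,
r · ln(z₂/z₀) = ln(z₁/z₀) ⇒ ln z₀ = (ln z₁ − r·ln z₂)/(1 − r)
ln z₀ = (3.36730 − 0.52510×5.67332) / 0.47490 = 0.8175
z₀ = exp(0.8175) = 2.265 m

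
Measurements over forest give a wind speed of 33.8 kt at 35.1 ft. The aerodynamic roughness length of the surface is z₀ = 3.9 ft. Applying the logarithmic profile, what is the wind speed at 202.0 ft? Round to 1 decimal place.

60.7 kt

Log law: V(z) ∝ ln(z/z₀), so V₂/V₁ = ln(z₂/z₀) / ln(z₁/z₀).
ln(202.0/3.9) = 3.9473, ln(35.1/3.9) = 2.1972
V₂ = 33.8 × 3.9473/2.1972 = 33.8 × 1.7965 = 60.7213 kt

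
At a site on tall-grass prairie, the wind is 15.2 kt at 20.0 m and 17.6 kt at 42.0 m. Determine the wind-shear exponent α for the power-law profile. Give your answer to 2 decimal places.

α ≈ 0.20

Power law: V₂/V₁ = (z₂/z₁)^α ⇒ α = ln(V₂/V₁) / ln(z₂/z₁)
α = ln(17.6/15.2) / ln(42.0/20.0) = ln(1.1579) / ln(2.1000)
  = 0.14660 / 0.74194 = 0.19760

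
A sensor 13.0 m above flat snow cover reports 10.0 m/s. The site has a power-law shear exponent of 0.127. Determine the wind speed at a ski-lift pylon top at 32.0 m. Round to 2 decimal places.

Power-law profile: V₂ = V₁ · (z₂/z₁)^α
V₂ = 10.0 × (32.0/13.0)^0.127 = 10.0 × (2.4615)^0.127
    = 10.0 × 1.1212 = 11.2120 m/s

11.21 m/s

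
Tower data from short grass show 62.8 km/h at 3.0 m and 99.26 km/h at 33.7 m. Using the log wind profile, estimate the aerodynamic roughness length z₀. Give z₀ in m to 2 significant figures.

z₀ ≈ 0.047 m

Log law: V(z) ∝ ln(z/z₀). With r = V₁/V₂ = 62.8/99.26 = 0.63268,
r · ln(z₂/z₀) = ln(z₁/z₀) ⇒ ln z₀ = (ln z₁ − r·ln z₂)/(1 − r)
ln z₀ = (1.09861 − 0.63268×3.51750) / 0.36732 = -3.0678
z₀ = exp(-3.0678) = 0.04653 m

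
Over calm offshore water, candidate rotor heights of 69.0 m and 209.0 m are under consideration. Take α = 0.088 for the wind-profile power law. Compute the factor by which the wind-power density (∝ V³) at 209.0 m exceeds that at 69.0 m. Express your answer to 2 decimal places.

1.34

Speed ratio: V_B/V_A = (z_B/z_A)^α = (209.0/69.0)^0.088 = (3.0290)^0.088 = 1.10244
Power-density ratio: P_B/P_A = (V_B/V_A)³ = (1.10244)³ = 1.33987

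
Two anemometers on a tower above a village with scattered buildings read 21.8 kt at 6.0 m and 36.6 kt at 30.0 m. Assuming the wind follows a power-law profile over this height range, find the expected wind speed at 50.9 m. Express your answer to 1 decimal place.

43.4 kt

First find α: α = ln(V₂/V₁)/ln(z₂/z₁) = ln(36.6/21.8)/ln(30.0/6.0) = 0.51814/1.60944 = 0.3219
Extrapolate from 30.0 m to 50.9 m: V₃ = 36.6 × (50.9/30.0)^0.3219 = 36.6 × 1.1855 = 43.3907 kt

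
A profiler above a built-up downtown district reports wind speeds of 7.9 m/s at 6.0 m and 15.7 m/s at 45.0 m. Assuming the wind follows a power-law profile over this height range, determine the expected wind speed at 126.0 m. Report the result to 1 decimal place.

22.3 m/s

First find α: α = ln(V₂/V₁)/ln(z₂/z₁) = ln(15.7/7.9)/ln(45.0/6.0) = 0.68680/2.01490 = 0.3409
Extrapolate from 45.0 m to 126.0 m: V₃ = 15.7 × (126.0/45.0)^0.3409 = 15.7 × 1.4204 = 22.3006 m/s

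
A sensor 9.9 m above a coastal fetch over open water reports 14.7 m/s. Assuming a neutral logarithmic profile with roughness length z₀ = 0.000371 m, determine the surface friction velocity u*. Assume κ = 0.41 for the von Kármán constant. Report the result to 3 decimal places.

u* ≈ 0.591 m/s

Log law: V(z) = (u*/κ) · ln(z/z₀) ⇒ u* = κ · V / ln(z/z₀)
u* = 0.41 × 14.7 / ln(9.9/0.000371) = 0.41 × 14.7 / 10.1918
   = 6.0270 / 10.1918 = 0.5914 m/s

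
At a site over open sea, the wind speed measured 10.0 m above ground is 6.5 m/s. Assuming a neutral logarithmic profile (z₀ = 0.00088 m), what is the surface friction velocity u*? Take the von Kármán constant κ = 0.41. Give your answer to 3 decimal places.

u* ≈ 0.285 m/s

Log law: V(z) = (u*/κ) · ln(z/z₀) ⇒ u* = κ · V / ln(z/z₀)
u* = 0.41 × 6.5 / ln(10.0/0.00088) = 0.41 × 6.5 / 9.3382
   = 2.6650 / 9.3382 = 0.2854 m/s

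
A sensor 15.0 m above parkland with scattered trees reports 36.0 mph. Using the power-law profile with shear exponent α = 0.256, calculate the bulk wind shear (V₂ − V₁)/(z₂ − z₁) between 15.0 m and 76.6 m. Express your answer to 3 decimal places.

Power law: V₂ = V₁ · (z₂/z₁)^α = 36.0 × (5.1067)^0.256 = 54.6494 mph
ΔV/Δz = (54.6494 − 36.0)/(76.6 − 15.0) = 18.6494/61.6000 = 0.30275 mph/m

0.303 mph/m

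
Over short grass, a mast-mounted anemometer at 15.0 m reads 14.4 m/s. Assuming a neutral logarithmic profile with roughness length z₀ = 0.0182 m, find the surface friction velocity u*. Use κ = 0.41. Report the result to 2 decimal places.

Log law: V(z) = (u*/κ) · ln(z/z₀) ⇒ u* = κ · V / ln(z/z₀)
u* = 0.41 × 14.4 / ln(15.0/0.0182) = 0.41 × 14.4 / 6.7144
   = 5.9040 / 6.7144 = 0.8793 m/s

u* ≈ 0.88 m/s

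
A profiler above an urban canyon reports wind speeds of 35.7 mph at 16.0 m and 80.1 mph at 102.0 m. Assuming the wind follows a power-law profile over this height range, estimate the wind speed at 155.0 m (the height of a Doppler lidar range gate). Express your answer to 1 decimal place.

First find α: α = ln(V₂/V₁)/ln(z₂/z₁) = ln(80.1/35.7)/ln(102.0/16.0) = 0.80813/1.85238 = 0.4363
Extrapolate from 102.0 m to 155.0 m: V₃ = 80.1 × (155.0/102.0)^0.4363 = 80.1 × 1.2003 = 96.1424 mph

96.1 mph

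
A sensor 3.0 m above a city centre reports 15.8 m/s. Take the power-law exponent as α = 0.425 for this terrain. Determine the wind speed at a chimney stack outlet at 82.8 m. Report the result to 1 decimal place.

64.7 m/s

Power-law profile: V₂ = V₁ · (z₂/z₁)^α
V₂ = 15.8 × (82.8/3.0)^0.425 = 15.8 × (27.6000)^0.425
    = 15.8 × 4.0962 = 64.7207 m/s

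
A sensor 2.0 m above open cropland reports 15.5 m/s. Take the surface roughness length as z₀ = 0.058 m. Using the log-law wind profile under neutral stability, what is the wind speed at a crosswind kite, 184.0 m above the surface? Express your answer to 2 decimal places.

35.30 m/s

Log law: V(z) ∝ ln(z/z₀), so V₂/V₁ = ln(z₂/z₀) / ln(z₁/z₀).
ln(184.0/0.058) = 8.0622, ln(2.0/0.058) = 3.5405
V₂ = 15.5 × 8.0622/3.5405 = 15.5 × 2.2772 = 35.2962 m/s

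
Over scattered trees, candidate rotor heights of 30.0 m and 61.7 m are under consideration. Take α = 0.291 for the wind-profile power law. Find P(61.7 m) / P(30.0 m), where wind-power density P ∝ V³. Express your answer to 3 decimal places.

Speed ratio: V_B/V_A = (z_B/z_A)^α = (61.7/30.0)^0.291 = (2.0567)^0.291 = 1.23348
Power-density ratio: P_B/P_A = (V_B/V_A)³ = (1.23348)³ = 1.87669

1.877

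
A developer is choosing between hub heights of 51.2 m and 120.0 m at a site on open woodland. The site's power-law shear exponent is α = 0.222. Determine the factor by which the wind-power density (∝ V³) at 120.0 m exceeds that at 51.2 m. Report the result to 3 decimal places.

Speed ratio: V_B/V_A = (z_B/z_A)^α = (120.0/51.2)^0.222 = (2.3438)^0.222 = 1.20815
Power-density ratio: P_B/P_A = (V_B/V_A)³ = (1.20815)³ = 1.76344

1.763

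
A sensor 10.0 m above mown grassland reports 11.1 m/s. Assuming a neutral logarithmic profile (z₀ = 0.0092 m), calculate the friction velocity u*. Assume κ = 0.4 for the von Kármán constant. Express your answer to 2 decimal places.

Log law: V(z) = (u*/κ) · ln(z/z₀) ⇒ u* = κ · V / ln(z/z₀)
u* = 0.4 × 11.1 / ln(10.0/0.0092) = 0.4 × 11.1 / 6.9911
   = 4.4400 / 6.9911 = 0.6351 m/s

u* ≈ 0.64 m/s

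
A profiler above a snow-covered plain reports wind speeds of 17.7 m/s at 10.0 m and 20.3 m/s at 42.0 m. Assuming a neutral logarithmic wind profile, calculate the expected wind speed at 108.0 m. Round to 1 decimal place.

22.0 m/s

Log law: V ∝ ln(z/z₀). From the pair, with r = V₁/V₂ = 0.87192,
ln z₀ = (ln z₁ − r·ln z₂)/(1 − r) = (2.3026 − 0.87192×3.7377)/0.12808 = -7.4670 → z₀ = 0.0005716 m
V₃ = V₁ · ln(z₃/z₀)/ln(z₁/z₀) = 17.7 × 12.1492/9.7696 = 22.0111 m/s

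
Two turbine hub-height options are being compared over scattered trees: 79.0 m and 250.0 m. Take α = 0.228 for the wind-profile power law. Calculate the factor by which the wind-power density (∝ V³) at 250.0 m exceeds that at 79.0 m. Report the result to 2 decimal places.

Speed ratio: V_B/V_A = (z_B/z_A)^α = (250.0/79.0)^0.228 = (3.1646)^0.228 = 1.30038
Power-density ratio: P_B/P_A = (V_B/V_A)³ = (1.30038)³ = 2.19894

2.20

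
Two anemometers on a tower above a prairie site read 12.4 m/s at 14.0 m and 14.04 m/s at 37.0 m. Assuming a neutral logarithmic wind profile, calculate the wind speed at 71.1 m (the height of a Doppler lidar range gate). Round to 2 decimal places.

15.14 m/s

Log law: V ∝ ln(z/z₀). From the pair, with r = V₁/V₂ = 0.88319,
ln z₀ = (ln z₁ − r·ln z₂)/(1 − r) = (2.6391 − 0.88319×3.6109)/0.11681 = -4.7092 → z₀ = 0.009012 m
V₃ = V₁ · ln(z₃/z₀)/ln(z₁/z₀) = 12.4 × 8.9732/7.3482 = 15.1422 m/s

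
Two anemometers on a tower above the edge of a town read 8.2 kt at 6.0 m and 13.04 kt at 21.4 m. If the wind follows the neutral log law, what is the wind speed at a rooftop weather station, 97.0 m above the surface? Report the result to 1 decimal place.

18.8 kt

Log law: V ∝ ln(z/z₀). From the pair, with r = V₁/V₂ = 0.62883,
ln z₀ = (ln z₁ − r·ln z₂)/(1 − r) = (1.7918 − 0.62883×3.0634)/0.37117 = -0.3627 → z₀ = 0.6958 m
V₃ = V₁ · ln(z₃/z₀)/ln(z₁/z₀) = 8.2 × 4.9374/2.1544 = 18.7923 kt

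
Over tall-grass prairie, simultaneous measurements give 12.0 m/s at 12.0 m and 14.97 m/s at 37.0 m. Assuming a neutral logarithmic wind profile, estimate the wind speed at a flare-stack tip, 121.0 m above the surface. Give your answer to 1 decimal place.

18.1 m/s

Log law: V ∝ ln(z/z₀). From the pair, with r = V₁/V₂ = 0.80160,
ln z₀ = (ln z₁ − r·ln z₂)/(1 − r) = (2.4849 − 0.80160×3.6109)/0.19840 = -2.0646 → z₀ = 0.1269 m
V₃ = V₁ · ln(z₃/z₀)/ln(z₁/z₀) = 12.0 × 6.8604/4.5495 = 18.0953 m/s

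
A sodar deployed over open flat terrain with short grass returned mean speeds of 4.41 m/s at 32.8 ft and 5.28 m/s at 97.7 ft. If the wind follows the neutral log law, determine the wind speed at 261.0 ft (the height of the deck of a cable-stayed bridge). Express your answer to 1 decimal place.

Log law: V ∝ ln(z/z₀). From the pair, with r = V₁/V₂ = 0.83523,
ln z₀ = (ln z₁ − r·ln z₂)/(1 − r) = (3.4904 − 0.83523×4.5819)/0.16477 = -2.0422 → z₀ = 0.1297 ft
V₃ = V₁ · ln(z₃/z₀)/ln(z₁/z₀) = 4.41 × 7.6067/5.5326 = 6.0632 m/s

6.1 m/s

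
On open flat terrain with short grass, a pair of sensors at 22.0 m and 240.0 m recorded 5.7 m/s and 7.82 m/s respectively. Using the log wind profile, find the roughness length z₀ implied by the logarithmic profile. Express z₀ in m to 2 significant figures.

Log law: V(z) ∝ ln(z/z₀). With r = V₁/V₂ = 5.7/7.82 = 0.72890,
r · ln(z₂/z₀) = ln(z₁/z₀) ⇒ ln z₀ = (ln z₁ − r·ln z₂)/(1 − r)
ln z₀ = (3.09104 − 0.72890×5.48064) / 0.27110 = -3.3338
z₀ = exp(-3.3338) = 0.03566 m

z₀ ≈ 0.036 m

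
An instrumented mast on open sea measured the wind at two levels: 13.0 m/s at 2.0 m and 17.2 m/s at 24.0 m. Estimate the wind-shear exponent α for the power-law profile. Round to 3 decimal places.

Power law: V₂/V₁ = (z₂/z₁)^α ⇒ α = ln(V₂/V₁) / ln(z₂/z₁)
α = ln(17.2/13.0) / ln(24.0/2.0) = ln(1.3231) / ln(12.0000)
  = 0.27996 / 2.48491 = 0.11266

α ≈ 0.113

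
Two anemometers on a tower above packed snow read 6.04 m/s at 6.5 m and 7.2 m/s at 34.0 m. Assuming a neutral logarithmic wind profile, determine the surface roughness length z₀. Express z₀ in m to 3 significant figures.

Log law: V(z) ∝ ln(z/z₀). With r = V₁/V₂ = 6.04/7.2 = 0.83889,
r · ln(z₂/z₀) = ln(z₁/z₀) ⇒ ln z₀ = (ln z₁ − r·ln z₂)/(1 − r)
ln z₀ = (1.87180 − 0.83889×3.52636) / 0.16111 = -6.7433
z₀ = exp(-6.7433) = 0.001179 m

z₀ ≈ 0.00118 m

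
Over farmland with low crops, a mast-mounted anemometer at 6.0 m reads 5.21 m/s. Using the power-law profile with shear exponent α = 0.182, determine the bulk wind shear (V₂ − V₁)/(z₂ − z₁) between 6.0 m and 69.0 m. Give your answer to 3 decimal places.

0.046 m/s/m

Power law: V₂ = V₁ · (z₂/z₁)^α = 5.21 × (11.5000)^0.182 = 8.1261 m/s
ΔV/Δz = (8.1261 − 5.21)/(69.0 − 6.0) = 2.9161/63.0000 = 0.04629 m/s/m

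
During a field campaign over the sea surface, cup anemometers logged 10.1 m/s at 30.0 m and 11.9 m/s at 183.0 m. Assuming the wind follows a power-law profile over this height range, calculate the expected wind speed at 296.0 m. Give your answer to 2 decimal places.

12.43 m/s

First find α: α = ln(V₂/V₁)/ln(z₂/z₁) = ln(11.9/10.1)/ln(183.0/30.0) = 0.16400/1.80829 = 0.0907
Extrapolate from 183.0 m to 296.0 m: V₃ = 11.9 × (296.0/183.0)^0.0907 = 11.9 × 1.0446 = 12.4305 m/s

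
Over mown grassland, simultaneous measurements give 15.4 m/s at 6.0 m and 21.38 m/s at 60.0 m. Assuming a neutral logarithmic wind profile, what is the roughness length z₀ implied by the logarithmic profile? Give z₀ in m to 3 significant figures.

z₀ ≈ 0.0160 m

Log law: V(z) ∝ ln(z/z₀). With r = V₁/V₂ = 15.4/21.38 = 0.72030,
r · ln(z₂/z₀) = ln(z₁/z₀) ⇒ ln z₀ = (ln z₁ − r·ln z₂)/(1 − r)
ln z₀ = (1.79176 − 0.72030×4.09434) / 0.27970 = -4.1380
z₀ = exp(-4.1380) = 0.01596 m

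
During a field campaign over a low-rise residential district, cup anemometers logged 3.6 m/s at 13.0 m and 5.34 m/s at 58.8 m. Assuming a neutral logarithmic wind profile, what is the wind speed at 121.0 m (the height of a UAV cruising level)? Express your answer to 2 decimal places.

Log law: V ∝ ln(z/z₀). From the pair, with r = V₁/V₂ = 0.67416,
ln z₀ = (ln z₁ − r·ln z₂)/(1 − r) = (2.5649 − 0.67416×4.0741)/0.32584 = -0.5575 → z₀ = 0.5726 m
V₃ = V₁ · ln(z₃/z₀)/ln(z₁/z₀) = 3.6 × 5.3533/3.1225 = 6.1720 m/s

6.17 m/s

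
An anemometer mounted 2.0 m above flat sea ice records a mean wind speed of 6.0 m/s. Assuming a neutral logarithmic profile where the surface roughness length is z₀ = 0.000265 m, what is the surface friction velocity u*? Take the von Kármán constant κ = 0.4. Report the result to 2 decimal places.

Log law: V(z) = (u*/κ) · ln(z/z₀) ⇒ u* = κ · V / ln(z/z₀)
u* = 0.4 × 6.0 / ln(2.0/0.000265) = 0.4 × 6.0 / 8.9289
   = 2.4000 / 8.9289 = 0.2688 m/s

u* ≈ 0.27 m/s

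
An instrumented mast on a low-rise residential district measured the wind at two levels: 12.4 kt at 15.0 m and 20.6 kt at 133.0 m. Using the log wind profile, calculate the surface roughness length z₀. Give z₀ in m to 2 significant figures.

Log law: V(z) ∝ ln(z/z₀). With r = V₁/V₂ = 12.4/20.6 = 0.60194,
r · ln(z₂/z₀) = ln(z₁/z₀) ⇒ ln z₀ = (ln z₁ − r·ln z₂)/(1 − r)
ln z₀ = (2.70805 − 0.60194×4.89035) / 0.39806 = -0.5920
z₀ = exp(-0.5920) = 0.5532 m

z₀ ≈ 0.55 m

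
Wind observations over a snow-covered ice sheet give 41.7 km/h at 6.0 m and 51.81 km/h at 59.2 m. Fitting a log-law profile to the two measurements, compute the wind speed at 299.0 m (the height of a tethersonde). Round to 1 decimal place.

Log law: V ∝ ln(z/z₀). From the pair, with r = V₁/V₂ = 0.80486,
ln z₀ = (ln z₁ − r·ln z₂)/(1 − r) = (1.7918 − 0.80486×4.0809)/0.19514 = -7.6502 → z₀ = 0.0004760 m
V₃ = V₁ · ln(z₃/z₀)/ln(z₁/z₀) = 41.7 × 13.3506/9.4419 = 58.9626 km/h

59.0 km/h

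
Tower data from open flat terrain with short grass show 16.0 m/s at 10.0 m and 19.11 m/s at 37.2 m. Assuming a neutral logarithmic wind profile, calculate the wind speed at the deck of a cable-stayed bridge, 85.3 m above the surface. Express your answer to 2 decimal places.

Log law: V ∝ ln(z/z₀). From the pair, with r = V₁/V₂ = 0.83726,
ln z₀ = (ln z₁ − r·ln z₂)/(1 − r) = (2.3026 − 0.83726×3.6163)/0.16274 = -4.4561 → z₀ = 0.01161 m
V₃ = V₁ · ln(z₃/z₀)/ln(z₁/z₀) = 16.0 × 8.9023/6.7587 = 21.0746 m/s

21.07 m/s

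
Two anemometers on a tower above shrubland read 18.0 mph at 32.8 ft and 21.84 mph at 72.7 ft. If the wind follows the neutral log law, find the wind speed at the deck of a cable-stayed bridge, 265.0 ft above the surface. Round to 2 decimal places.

Log law: V ∝ ln(z/z₀). From the pair, with r = V₁/V₂ = 0.82418,
ln z₀ = (ln z₁ − r·ln z₂)/(1 − r) = (3.4904 − 0.82418×4.2863)/0.17582 = -0.2404 → z₀ = 0.7863 ft
V₃ = V₁ · ln(z₃/z₀)/ln(z₁/z₀) = 18.0 × 5.8201/3.7308 = 28.0801 mph

28.08 mph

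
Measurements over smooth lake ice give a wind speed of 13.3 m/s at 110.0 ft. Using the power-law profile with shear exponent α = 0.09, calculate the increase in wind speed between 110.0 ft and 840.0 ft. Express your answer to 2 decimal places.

Power law: V₂ = V₁ · (z₂/z₁)^α = 13.3 × (7.6364)^0.09 = 15.9702 m/s
ΔV = 15.9702 − 13.3 = 2.6702 m/s

2.67 m/s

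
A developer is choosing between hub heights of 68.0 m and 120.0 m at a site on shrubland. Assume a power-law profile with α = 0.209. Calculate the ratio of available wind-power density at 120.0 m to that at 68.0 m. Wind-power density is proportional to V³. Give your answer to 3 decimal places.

1.428

Speed ratio: V_B/V_A = (z_B/z_A)^α = (120.0/68.0)^0.209 = (1.7647)^0.209 = 1.12604
Power-density ratio: P_B/P_A = (V_B/V_A)³ = (1.12604)³ = 1.42779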